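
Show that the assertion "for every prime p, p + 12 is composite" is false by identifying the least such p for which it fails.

p = 5

p = 2: p + 12 = 14 = 2 × 7, composite.
p = 3: p + 12 = 15 = 3 × 5, composite.
p = 5: p + 12 = 17, prime — not composite.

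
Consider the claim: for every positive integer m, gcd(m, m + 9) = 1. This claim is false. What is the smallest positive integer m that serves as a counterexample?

m = 3

Check each positive integer m in order until gcd(m, m + 9) > 1.
m = 1: gcd(1, 10) = 1.
m = 2: gcd(2, 11) = 1.
m = 3: gcd(3, 12) = 3.
So m = 3 is the smallest counterexample.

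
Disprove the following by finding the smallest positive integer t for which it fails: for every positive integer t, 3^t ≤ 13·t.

t = 1: 3^t = 3 and 13·t = 13, so 3 ≤ 13.
t = 2: 3^t = 9 and 13·t = 26, so 9 ≤ 26.
t = 3: 3^t = 27 and 13·t = 39, so 27 ≤ 39.
t = 4: 3^t = 81 and 13·t = 52, so 81 > 52.
So t = 4 is the smallest counterexample.

t = 4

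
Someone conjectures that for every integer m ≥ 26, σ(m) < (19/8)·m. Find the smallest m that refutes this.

Check each integer m ≥ 26 in order until the claim fails.
For m = 26, 27, 28, 29 the conclusion holds.
m = 30: σ(30) = 72; 72 ≥ 285/4.
So m = 30 is the smallest counterexample.

m = 30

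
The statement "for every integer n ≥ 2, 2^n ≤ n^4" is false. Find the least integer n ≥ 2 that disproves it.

For n = 2, 3, 4, 5, …, 14, 15, 16 the conclusion holds.
n = 17: 2^n = 131072 and n^4 = 83521, so 131072 > 83521.

n = 17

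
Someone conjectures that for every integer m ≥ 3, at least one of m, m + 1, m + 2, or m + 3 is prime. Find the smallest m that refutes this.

m = 24

We need the least integer m ≥ 3 for which m, m + 1, m + 2, m + 3 are all composite.
For m = 3, 4, 5, 6, …, 21, 22, 23 the conclusion holds.
m = 24: 24 = 2 × 12; 25 = 5 × 5; 26 = 2 × 13; 27 = 3 × 9 — all composite.
Thus m = 24 disproves the claim, and no smaller m works.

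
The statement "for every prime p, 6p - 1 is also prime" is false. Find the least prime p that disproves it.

p = 11

For p = 2, 3, 5, 7 the conclusion holds.
p = 11: 6p - 1 = 65 = 5 × 13, not prime.
Hence p = 11 is a counterexample.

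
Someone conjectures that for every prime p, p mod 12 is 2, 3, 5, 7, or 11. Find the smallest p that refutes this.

p = 13

A counterexample is any prime p such that the claim fails; we check each in order.
For p = 2, 3, 5, 7, 11 the conclusion holds.
p = 13: 13 mod 12 = 1 — not in {2, 3, 5, 7, 11}.
Thus p = 13 disproves the claim, and no smaller p works.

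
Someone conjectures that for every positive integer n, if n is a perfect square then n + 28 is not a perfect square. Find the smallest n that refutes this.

n = 36

For n = 1, 4, 9, 16, 25 the conclusion holds.
n = 36: 36 = 6² and 36 + 28 = 64 = 8².
Hence n = 36 is a counterexample.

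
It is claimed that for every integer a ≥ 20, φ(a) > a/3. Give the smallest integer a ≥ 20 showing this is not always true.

a = 24

A counterexample is any integer a ≥ 20 such that the claim fails; we check each in order.
a = 20: φ(20) = 8 and 20/3 = 20/3, so φ(20) > 20/3.
a = 21: φ(21) = 12 and 21/3 = 7, so φ(21) > 21/3.
a = 22: φ(22) = 10 and 22/3 = 22/3, so φ(22) > 22/3.
a = 23: φ(23) = 22 and 23/3 = 23/3, so φ(23) > 23/3.
a = 24: φ(24) = 8 and 24/3 = 8, so φ(24) ≤ 24/3.
Hence a = 24 is a counterexample.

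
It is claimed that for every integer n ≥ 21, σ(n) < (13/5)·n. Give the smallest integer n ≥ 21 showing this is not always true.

Check each integer n ≥ 21 in order until the claim fails.
For n = 21, 22, 23, 24, …, 57, 58, 59 the conclusion holds.
n = 60: σ(60) = 168; 168 ≥ 156.

n = 60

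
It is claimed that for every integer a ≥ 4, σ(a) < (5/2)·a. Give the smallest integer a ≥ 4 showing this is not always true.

a = 24

A counterexample is any integer a ≥ 4 such that the claim fails; we check each in order.
For a = 4, 5, 6, 7, …, 21, 22, 23 the conclusion holds.
a = 24: σ(24) = 60; 60 ≥ 60.
Thus a = 24 disproves the claim, and no smaller a works.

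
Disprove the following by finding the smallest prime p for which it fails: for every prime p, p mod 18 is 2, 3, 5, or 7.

p = 2: 2 mod 18 = 2.
p = 3: 3 mod 18 = 3.
p = 5: 5 mod 18 = 5.
p = 7: 7 mod 18 = 7.
p = 11: 11 mod 18 = 11 — not in {2, 3, 5, 7}.
Hence p = 11 is a counterexample.

p = 11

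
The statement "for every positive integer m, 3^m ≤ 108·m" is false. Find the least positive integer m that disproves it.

m = 6

A counterexample is any positive integer m such that 3^m > 108·m; we check each in order.
For m = 1, 2, 3, 4, 5 the conclusion holds.
m = 6: 3^m = 729 and 108·m = 648, so 729 > 648.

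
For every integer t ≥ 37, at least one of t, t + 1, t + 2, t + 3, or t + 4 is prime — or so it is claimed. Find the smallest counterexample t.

A counterexample is any integer t ≥ 37 such that t, t + 1, t + 2, t + 3, t + 4 are all composite; we check each in order.
The first 11 eligible values, up to t = 47, all satisfy the conclusion.
t = 48: 48 = 2 × 24; 49 = 7 × 7; 50 = 2 × 25; 51 = 3 × 17; 52 = 2 × 26 — all composite.

t = 48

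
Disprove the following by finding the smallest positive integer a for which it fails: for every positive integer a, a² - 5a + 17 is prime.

a = 13

We need the least positive integer a for which a² - 5a + 17 is not prime.
For a = 1, 2, 3, 4, …, 10, 11, 12 the conclusion holds.
a = 13: a² - 5a + 17 = 121 = 11 × 11, composite.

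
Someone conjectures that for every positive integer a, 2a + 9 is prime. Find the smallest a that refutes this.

a = 3

A counterexample is any positive integer a such that 2a + 9 is not prime; we check each in order.
a = 1: 2a + 9 = 11, prime.
a = 2: 2a + 9 = 13, prime.
a = 3: 2a + 9 = 15 = 3 × 5, composite.
Thus a = 3 disproves the claim, and no smaller a works.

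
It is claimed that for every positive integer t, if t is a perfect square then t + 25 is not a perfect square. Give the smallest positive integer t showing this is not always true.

A counterexample is any positive integer t such that t is a perfect square but t + 25 is a perfect square; we check each in order.
For t = 1, 4, 9, 16, …, 81, 100, 121 the conclusion holds.
t = 144: 144 = 12² and 144 + 25 = 169 = 13².

t = 144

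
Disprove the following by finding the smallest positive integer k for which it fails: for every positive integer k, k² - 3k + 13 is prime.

For k = 1, 2, 3, 4, …, 9, 10, 11 the conclusion holds.
k = 12: k² - 3k + 13 = 121 = 11 × 11, composite.

k = 12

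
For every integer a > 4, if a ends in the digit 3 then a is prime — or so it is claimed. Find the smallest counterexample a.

Check each integer a > 4 in order until a ends in the digit 3 but a is not prime.
a = 13: 13 ends in 3 and is prime.
a = 23: 23 ends in 3 and is prime.
a = 33: 33 ends in 3; 33 = 3 × 11, composite.

a = 33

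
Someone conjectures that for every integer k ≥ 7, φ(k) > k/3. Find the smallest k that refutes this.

k = 12

We need the least integer k ≥ 7 for which the claim fails.
k = 7: φ(7) = 6 and 7/3 = 7/3, so φ(7) > 7/3.
k = 8: φ(8) = 4 and 8/3 = 8/3, so φ(8) > 8/3.
k = 9: φ(9) = 6 and 9/3 = 3, so φ(9) > 9/3.
k = 10: φ(10) = 4 and 10/3 = 10/3, so φ(10) > 10/3.
k = 11: φ(11) = 10 and 11/3 = 11/3, so φ(11) > 11/3.
k = 12: φ(12) = 4 and 12/3 = 4, so φ(12) ≤ 12/3.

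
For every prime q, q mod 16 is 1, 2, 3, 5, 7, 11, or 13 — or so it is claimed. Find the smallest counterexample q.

The first 10 eligible values, up to q = 29, all satisfy the conclusion.
q = 31: 31 mod 16 = 15 — not in {1, 2, 3, 5, 7, 11, 13}.

q = 31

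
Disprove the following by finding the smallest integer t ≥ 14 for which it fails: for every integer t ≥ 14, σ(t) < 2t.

t = 18

Check each integer t ≥ 14 in order until the claim fails.
t = 14: σ(14) = 24; 24 < 28.
t = 15: σ(15) = 24; 24 < 30.
t = 16: σ(16) = 31; 31 < 32.
t = 17: σ(17) = 18; 18 < 34.
t = 18: σ(18) = 39; 39 ≥ 36.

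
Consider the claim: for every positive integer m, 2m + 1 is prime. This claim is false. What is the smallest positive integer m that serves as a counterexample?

m = 4

Check each positive integer m in order until 2m + 1 is not prime.
For m = 1, 2, 3 the conclusion holds.
m = 4: 2m + 1 = 9 = 3 × 3, composite.
Hence m = 4 is a counterexample.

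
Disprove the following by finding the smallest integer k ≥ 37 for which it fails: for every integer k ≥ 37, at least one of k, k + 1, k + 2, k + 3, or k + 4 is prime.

k = 48

We need the least integer k ≥ 37 for which k, k + 1, k + 2, k + 3, k + 4 are all composite.
For k = 37, 38, 39, 40, …, 45, 46, 47 the conclusion holds.
k = 48: 48 = 2 × 24; 49 = 7 × 7; 50 = 2 × 25; 51 = 3 × 17; 52 = 2 × 26 — all composite.
Hence k = 48 is a counterexample.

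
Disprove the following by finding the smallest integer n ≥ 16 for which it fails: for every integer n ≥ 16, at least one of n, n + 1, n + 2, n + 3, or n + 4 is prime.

n = 24

A counterexample is any integer n ≥ 16 such that n, n + 1, n + 2, n + 3, n + 4 are all composite; we check each in order.
The first 8 eligible values, up to n = 23, all satisfy the conclusion.
n = 24: 24 = 2 × 12; 25 = 5 × 5; 26 = 2 × 13; 27 = 3 × 9; 28 = 2 × 14 — all composite.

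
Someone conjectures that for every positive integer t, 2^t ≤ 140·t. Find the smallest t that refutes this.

t = 11

We need the least positive integer t for which 2^t > 140·t.
The first 10 eligible values, up to t = 10, all satisfy the conclusion.
t = 11: 2^t = 2048 and 140·t = 1540, so 2048 > 1540.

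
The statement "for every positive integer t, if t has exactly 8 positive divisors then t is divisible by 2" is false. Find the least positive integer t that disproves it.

t = 105

For t = 24, 30, 40, 42, …, 88, 102, 104 the conclusion holds.
t = 105: τ(105) = 8; 105 mod 2 = 1.
So t = 105 is the smallest counterexample.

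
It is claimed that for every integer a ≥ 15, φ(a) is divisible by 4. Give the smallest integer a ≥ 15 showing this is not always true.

a = 18

We need the least integer a ≥ 15 for which φ(a) is not divisible by 4.
a = 15: φ(15) = 8; 8 mod 4 = 0.
a = 16: φ(16) = 8; 8 mod 4 = 0.
a = 17: φ(17) = 16; 16 mod 4 = 0.
a = 18: φ(18) = 6; 6 mod 4 = 2.
So a = 18 is the smallest counterexample.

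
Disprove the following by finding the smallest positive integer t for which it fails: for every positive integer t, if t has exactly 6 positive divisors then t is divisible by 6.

t = 20

Check each positive integer t in order until t has exactly 6 positive divisors but t is not divisible by 6.
t = 12: τ(12) = 6; 12 mod 6 = 0.
t = 18: τ(18) = 6; 18 mod 6 = 0.
t = 20: τ(20) = 6; 20 mod 6 = 2.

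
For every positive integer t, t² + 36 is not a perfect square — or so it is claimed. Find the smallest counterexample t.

Check each positive integer t in order until t² + 36 is a perfect square.
For t = 1, 2, 3, 4, 5, 6, 7 the conclusion holds.
t = 8: 8² + 36 = 100 = 10², a perfect square.
Thus t = 8 disproves the claim, and no smaller t works.

t = 8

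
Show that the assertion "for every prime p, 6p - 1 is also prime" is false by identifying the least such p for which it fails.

Check each prime p in order until 6p - 1 is not prime.
For p = 2, 3, 5, 7 the conclusion holds.
p = 11: 6p - 1 = 65 = 5 × 13, not prime.
Thus p = 11 disproves the claim, and no smaller p works.

p = 11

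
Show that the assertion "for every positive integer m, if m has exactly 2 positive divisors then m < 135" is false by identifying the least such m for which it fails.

We need the least positive integer m for which m has exactly 2 positive divisors but the claim fails.
For m = 2, 3, 5, 7, …, 113, 127, 131 the conclusion holds.
m = 137: τ(137) = 2; 137 ≥ 135.
Hence m = 137 is a counterexample.

m = 137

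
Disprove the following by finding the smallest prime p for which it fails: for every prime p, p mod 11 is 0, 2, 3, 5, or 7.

p = 17

We need the least prime p for which the claim fails.
For p = 2, 3, 5, 7, 11, 13 the conclusion holds.
p = 17: 17 mod 11 = 6 — not in {0, 2, 3, 5, 7}.
So p = 17 is the smallest counterexample.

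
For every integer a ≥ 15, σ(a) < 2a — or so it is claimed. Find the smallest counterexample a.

a = 15: σ(15) = 24; 24 < 30.
a = 16: σ(16) = 31; 31 < 32.
a = 17: σ(17) = 18; 18 < 34.
a = 18: σ(18) = 39; 39 ≥ 36.

a = 18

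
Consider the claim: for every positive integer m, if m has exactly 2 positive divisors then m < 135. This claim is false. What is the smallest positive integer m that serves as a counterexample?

For m = 2, 3, 5, 7, …, 113, 127, 131 the conclusion holds.
m = 137: τ(137) = 2; 137 ≥ 135.
Thus m = 137 disproves the claim, and no smaller m works.

m = 137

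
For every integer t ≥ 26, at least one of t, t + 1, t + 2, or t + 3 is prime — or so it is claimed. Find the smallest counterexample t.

t = 32

Check each integer t ≥ 26 in order until t, t + 1, t + 2, t + 3 are all composite.
The first 6 eligible values, up to t = 31, all satisfy the conclusion.
t = 32: 32 = 2 × 16; 33 = 3 × 11; 34 = 2 × 17; 35 = 5 × 7 — all composite.
Hence t = 32 is a counterexample.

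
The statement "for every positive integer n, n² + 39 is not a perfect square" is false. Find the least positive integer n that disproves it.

Check each positive integer n in order until n² + 39 is a perfect square.
n = 1: 1² + 39 = 40, not a perfect square.
n = 2: 2² + 39 = 43, not a perfect square.
n = 3: 3² + 39 = 48, not a perfect square.
n = 4: 4² + 39 = 55, not a perfect square.
n = 5: 5² + 39 = 64 = 8², a perfect square.
Hence n = 5 is a counterexample.

n = 5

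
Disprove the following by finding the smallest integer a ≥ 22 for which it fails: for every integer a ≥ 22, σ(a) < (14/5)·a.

a = 60

We need the least integer a ≥ 22 for which the claim fails.
The first 38 eligible values, up to a = 59, all satisfy the conclusion.
a = 60: σ(60) = 168; 168 ≥ 168.
Thus a = 60 disproves the claim, and no smaller a works.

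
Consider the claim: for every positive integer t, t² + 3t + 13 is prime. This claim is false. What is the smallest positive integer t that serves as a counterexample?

We need the least positive integer t for which t² + 3t + 13 is not prime.
t = 1: t² + 3t + 13 = 17, prime.
t = 2: t² + 3t + 13 = 23, prime.
t = 3: t² + 3t + 13 = 31, prime.
t = 4: t² + 3t + 13 = 41, prime.
t = 5: t² + 3t + 13 = 53, prime.
t = 6: t² + 3t + 13 = 67, prime.
t = 7: t² + 3t + 13 = 83, prime.
t = 8: t² + 3t + 13 = 101, prime.
t = 9: t² + 3t + 13 = 121 = 11 × 11, composite.
So t = 9 is the smallest counterexample.

t = 9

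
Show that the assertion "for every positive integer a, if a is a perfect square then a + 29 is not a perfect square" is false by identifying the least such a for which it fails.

a = 196

Check each positive integer a in order until a is a perfect square but a + 29 is a perfect square.
For a = 1, 4, 9, 16, …, 121, 144, 169 the conclusion holds.
a = 196: 196 = 14² and 196 + 29 = 225 = 15².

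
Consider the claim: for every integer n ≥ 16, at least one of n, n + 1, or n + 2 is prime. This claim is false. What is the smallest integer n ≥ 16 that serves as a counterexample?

n = 20

Check each integer n ≥ 16 in order until n, n + 1, n + 2 are all composite.
The first 4 eligible values, up to n = 19, all satisfy the conclusion.
n = 20: 20 = 2 × 10; 21 = 3 × 7; 22 = 2 × 11 — all composite.
Hence n = 20 is a counterexample.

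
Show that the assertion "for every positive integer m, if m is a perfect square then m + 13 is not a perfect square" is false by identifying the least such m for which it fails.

The first 5 eligible values, up to m = 25, all satisfy the conclusion.
m = 36: 36 = 6² and 36 + 13 = 49 = 7².
Thus m = 36 disproves the claim, and no smaller m works.

m = 36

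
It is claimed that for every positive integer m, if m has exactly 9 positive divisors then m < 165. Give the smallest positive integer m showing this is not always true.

m = 196

m = 36: τ(36) = 9; 36 < 165.
m = 100: τ(100) = 9; 100 < 165.
m = 196: τ(196) = 9; 196 ≥ 165.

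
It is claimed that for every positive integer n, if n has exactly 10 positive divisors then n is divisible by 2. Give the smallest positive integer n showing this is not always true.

A counterexample is any positive integer n such that n has exactly 10 positive divisors but n is not divisible by 2; we check each in order.
For n = 48, 80, 112, 162, 176, 208, 272, 304, 368 the conclusion holds.
n = 405: τ(405) = 10; 405 mod 2 = 1.
Hence n = 405 is a counterexample.

n = 405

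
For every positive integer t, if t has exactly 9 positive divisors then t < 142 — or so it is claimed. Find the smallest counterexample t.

For t = 36, 100 the conclusion holds.
t = 196: τ(196) = 9; 196 ≥ 142.
Thus t = 196 disproves the claim, and no smaller t works.

t = 196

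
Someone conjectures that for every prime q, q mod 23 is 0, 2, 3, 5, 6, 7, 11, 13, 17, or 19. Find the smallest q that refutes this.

We need the least prime q for which the claim fails.
For q = 2, 3, 5, 7, 11, 13, 17, 19, 23, 29 the conclusion holds.
q = 31: 31 mod 23 = 8 — not in {0, 2, 3, 5, 6, 7, 11, 13, 17, 19}.
So q = 31 is the smallest counterexample.

q = 31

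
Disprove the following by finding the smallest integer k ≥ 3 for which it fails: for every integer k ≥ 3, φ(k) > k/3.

Check each integer k ≥ 3 in order until the claim fails.
For k = 3, 4, 5 the conclusion holds.
k = 6: φ(6) = 2 and 6/3 = 2, so φ(6) ≤ 6/3.

k = 6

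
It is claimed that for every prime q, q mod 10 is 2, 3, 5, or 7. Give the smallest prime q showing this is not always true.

q = 11

Check each prime q in order until the claim fails.
q = 2: 2 mod 10 = 2.
q = 3: 3 mod 10 = 3.
q = 5: 5 mod 10 = 5.
q = 7: 7 mod 10 = 7.
q = 11: 11 mod 10 = 1 — not in {2, 3, 5, 7}.
Thus q = 11 disproves the claim, and no smaller q works.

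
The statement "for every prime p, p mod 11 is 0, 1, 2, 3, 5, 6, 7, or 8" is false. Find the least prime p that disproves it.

p = 31

Check each prime p in order until the claim fails.
For p = 2, 3, 5, 7, 11, 13, 17, 19, 23, 29 the conclusion holds.
p = 31: 31 mod 11 = 9 — not in {0, 1, 2, 3, 5, 6, 7, 8}.
Thus p = 31 disproves the claim, and no smaller p works.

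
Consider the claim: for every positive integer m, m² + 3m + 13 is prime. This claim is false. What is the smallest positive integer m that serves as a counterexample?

Check each positive integer m in order until m² + 3m + 13 is not prime.
The first 8 eligible values, up to m = 8, all satisfy the conclusion.
m = 9: m² + 3m + 13 = 121 = 11 × 11, composite.

m = 9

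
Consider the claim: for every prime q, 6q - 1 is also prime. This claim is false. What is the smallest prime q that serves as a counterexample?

q = 11

A counterexample is any prime q such that 6q - 1 is not prime; we check each in order.
For q = 2, 3, 5, 7 the conclusion holds.
q = 11: 6q - 1 = 65 = 5 × 13, not prime.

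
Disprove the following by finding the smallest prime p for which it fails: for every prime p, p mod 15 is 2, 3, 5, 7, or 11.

For p = 2, 3, 5, 7, 11 the conclusion holds.
p = 13: 13 mod 15 = 13 — not in {2, 3, 5, 7, 11}.
Thus p = 13 disproves the claim, and no smaller p works.

p = 13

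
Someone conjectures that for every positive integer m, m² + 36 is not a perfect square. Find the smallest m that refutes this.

We need the least positive integer m for which m² + 36 is a perfect square.
For m = 1, 2, 3, 4, 5, 6, 7 the conclusion holds.
m = 8: 8² + 36 = 100 = 10², a perfect square.
So m = 8 is the smallest counterexample.

m = 8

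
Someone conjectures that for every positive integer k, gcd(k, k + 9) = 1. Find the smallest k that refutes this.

k = 3

Check each positive integer k in order until gcd(k, k + 9) > 1.
For k = 1, 2 the conclusion holds.
k = 3: gcd(3, 12) = 3.
Hence k = 3 is a counterexample.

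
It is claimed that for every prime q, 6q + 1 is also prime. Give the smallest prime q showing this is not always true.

q = 2: 6q + 1 = 13, prime.
q = 3: 6q + 1 = 19, prime.
q = 5: 6q + 1 = 31, prime.
q = 7: 6q + 1 = 43, prime.
q = 11: 6q + 1 = 67, prime.
q = 13: 6q + 1 = 79, prime.
q = 17: 6q + 1 = 103, prime.
q = 19: 6q + 1 = 115 = 5 × 23, not prime.
Thus q = 19 disproves the claim, and no smaller q works.

q = 19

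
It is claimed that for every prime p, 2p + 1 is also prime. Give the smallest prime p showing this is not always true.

Check each prime p in order until 2p + 1 is not prime.
For p = 2, 3, 5 the conclusion holds.
p = 7: 2p + 1 = 15 = 3 × 5, not prime.

p = 7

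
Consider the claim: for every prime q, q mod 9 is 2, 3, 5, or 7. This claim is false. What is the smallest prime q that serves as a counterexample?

q = 2: 2 mod 9 = 2.
q = 3: 3 mod 9 = 3.
q = 5: 5 mod 9 = 5.
q = 7: 7 mod 9 = 7.
q = 11: 11 mod 9 = 2.
q = 13: 13 mod 9 = 4 — not in {2, 3, 5, 7}.
Hence q = 13 is a counterexample.

q = 13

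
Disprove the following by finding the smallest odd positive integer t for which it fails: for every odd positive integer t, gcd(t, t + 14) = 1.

t = 7

t = 1: gcd(1, 15) = 1.
t = 3: gcd(3, 17) = 1.
t = 5: gcd(5, 19) = 1.
t = 7: gcd(7, 21) = 7.
Thus t = 7 disproves the claim, and no smaller t works.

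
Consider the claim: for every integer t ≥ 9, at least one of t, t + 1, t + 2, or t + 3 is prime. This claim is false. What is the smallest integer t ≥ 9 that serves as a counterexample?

Check each integer t ≥ 9 in order until t, t + 1, t + 2, t + 3 are all composite.
The first 15 eligible values, up to t = 23, all satisfy the conclusion.
t = 24: 24 = 2 × 12; 25 = 5 × 5; 26 = 2 × 13; 27 = 3 × 9 — all composite.
Hence t = 24 is a counterexample.

t = 24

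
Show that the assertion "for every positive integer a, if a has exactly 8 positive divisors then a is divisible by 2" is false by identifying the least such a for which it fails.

a = 105

We need the least positive integer a for which a has exactly 8 positive divisors but a is not divisible by 2.
The first 12 eligible values, up to a = 104, all satisfy the conclusion.
a = 105: τ(105) = 8; 105 mod 2 = 1.
Hence a = 105 is a counterexample.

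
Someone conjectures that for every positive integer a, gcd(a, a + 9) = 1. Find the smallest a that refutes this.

For a = 1, 2 the conclusion holds.
a = 3: gcd(3, 12) = 3.

a = 3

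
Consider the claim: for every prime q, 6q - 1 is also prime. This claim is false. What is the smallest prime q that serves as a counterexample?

We need the least prime q for which 6q - 1 is not prime.
The first 4 eligible values, up to q = 7, all satisfy the conclusion.
q = 11: 6q - 1 = 65 = 5 × 13, not prime.
So q = 11 is the smallest counterexample.

q = 11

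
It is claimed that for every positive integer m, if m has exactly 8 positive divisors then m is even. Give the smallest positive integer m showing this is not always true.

For m = 24, 30, 40, 42, …, 88, 102, 104 the conclusion holds.
m = 105: divisors of 105: 1, 3, 5, 7, 15, 21, 35, 105; 105 is odd.

m = 105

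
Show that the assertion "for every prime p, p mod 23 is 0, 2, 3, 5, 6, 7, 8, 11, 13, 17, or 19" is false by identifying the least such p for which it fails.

A counterexample is any prime p such that the claim fails; we check each in order.
For p = 2, 3, 5, 7, …, 23, 29, 31 the conclusion holds.
p = 37: 37 mod 23 = 14 — not in {0, 2, 3, 5, 6, 7, 8, 11, 13, 17, 19}.

p = 37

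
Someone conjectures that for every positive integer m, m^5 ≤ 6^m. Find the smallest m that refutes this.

m = 3

For m = 1, 2 the conclusion holds.
m = 3: m^5 = 243 and 6^m = 216, so 243 > 216.
Hence m = 3 is a counterexample.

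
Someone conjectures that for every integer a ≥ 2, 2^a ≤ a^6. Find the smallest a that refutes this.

a = 30

A counterexample is any integer a ≥ 2 such that 2^a > a^6; we check each in order.
The first 28 eligible values, up to a = 29, all satisfy the conclusion.
a = 30: 2^a = 1073741824 and a^6 = 729000000, so 1073741824 > 729000000.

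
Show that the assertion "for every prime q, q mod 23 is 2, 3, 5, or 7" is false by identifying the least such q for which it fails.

We need the least prime q for which the claim fails.
The first 4 eligible values, up to q = 7, all satisfy the conclusion.
q = 11: 11 mod 23 = 11 — not in {2, 3, 5, 7}.

q = 11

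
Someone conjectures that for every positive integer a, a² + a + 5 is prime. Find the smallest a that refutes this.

a = 4

For a = 1, 2, 3 the conclusion holds.
a = 4: a² + a + 5 = 25 = 5 × 5, composite.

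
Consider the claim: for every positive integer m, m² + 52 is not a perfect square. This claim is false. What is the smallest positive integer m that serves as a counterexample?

A counterexample is any positive integer m such that m² + 52 is a perfect square; we check each in order.
The first 11 eligible values, up to m = 11, all satisfy the conclusion.
m = 12: 12² + 52 = 196 = 14², a perfect square.
So m = 12 is the smallest counterexample.

m = 12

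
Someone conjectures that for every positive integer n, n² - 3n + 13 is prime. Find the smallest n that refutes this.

n = 12

We need the least positive integer n for which n² - 3n + 13 is not prime.
The first 11 eligible values, up to n = 11, all satisfy the conclusion.
n = 12: n² - 3n + 13 = 121 = 11 × 11, composite.
Hence n = 12 is a counterexample.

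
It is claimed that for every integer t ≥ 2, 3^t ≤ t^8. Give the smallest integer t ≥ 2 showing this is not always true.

The first 21 eligible values, up to t = 22, all satisfy the conclusion.
t = 23: 3^t = 94143178827 and t^8 = 78310985281, so 94143178827 > 78310985281.

t = 23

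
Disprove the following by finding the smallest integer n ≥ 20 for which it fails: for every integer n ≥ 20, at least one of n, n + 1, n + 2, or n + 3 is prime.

n = 20: 23 is prime.
n = 21: 23 is prime.
n = 22: 23 is prime.
n = 23: 23 is prime.
n = 24: 24 = 2 × 12; 25 = 5 × 5; 26 = 2 × 13; 27 = 3 × 9 — all composite.

n = 24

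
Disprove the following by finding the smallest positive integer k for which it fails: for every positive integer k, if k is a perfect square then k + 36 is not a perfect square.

k = 64

We need the least positive integer k for which k is a perfect square but k + 36 is a perfect square.
The first 7 eligible values, up to k = 49, all satisfy the conclusion.
k = 64: 64 = 8² and 64 + 36 = 100 = 10².
Thus k = 64 disproves the claim, and no smaller k works.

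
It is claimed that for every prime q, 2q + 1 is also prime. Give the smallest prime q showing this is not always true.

q = 7

We need the least prime q for which 2q + 1 is not prime.
For q = 2, 3, 5 the conclusion holds.
q = 7: 2q + 1 = 15 = 3 × 5, not prime.
Hence q = 7 is a counterexample.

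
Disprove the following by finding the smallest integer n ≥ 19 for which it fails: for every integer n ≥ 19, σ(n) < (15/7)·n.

n = 24

A counterexample is any integer n ≥ 19 such that the claim fails; we check each in order.
The first 5 eligible values, up to n = 23, all satisfy the conclusion.
n = 24: σ(24) = 60; 60 ≥ 360/7.
Thus n = 24 disproves the claim, and no smaller n works.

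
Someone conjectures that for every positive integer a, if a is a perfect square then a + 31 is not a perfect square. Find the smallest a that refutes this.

a = 225

A counterexample is any positive integer a such that a is a perfect square but a + 31 is a perfect square; we check each in order.
For a = 1, 4, 9, 16, …, 144, 169, 196 the conclusion holds.
a = 225: 225 = 15² and 225 + 31 = 256 = 16².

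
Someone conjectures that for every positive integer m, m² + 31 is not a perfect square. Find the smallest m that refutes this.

For m = 1, 2, 3, 4, …, 12, 13, 14 the conclusion holds.
m = 15: 15² + 31 = 256 = 16², a perfect square.

m = 15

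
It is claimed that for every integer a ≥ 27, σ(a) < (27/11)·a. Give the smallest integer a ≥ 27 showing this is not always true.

A counterexample is any integer a ≥ 27 such that the claim fails; we check each in order.
For a = 27, 28, 29, 30, 31, 32, 33, 34, 35 the conclusion holds.
a = 36: σ(36) = 91; 91 ≥ 972/11.
Hence a = 36 is a counterexample.

a = 36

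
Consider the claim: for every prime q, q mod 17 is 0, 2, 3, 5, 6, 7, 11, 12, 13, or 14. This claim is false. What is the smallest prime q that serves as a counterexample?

We need the least prime q for which the claim fails.
For q = 2, 3, 5, 7, …, 31, 37, 41 the conclusion holds.
q = 43: 43 mod 17 = 9 — not in {0, 2, 3, 5, 6, 7, 11, 12, 13, 14}.
So q = 43 is the smallest counterexample.

q = 43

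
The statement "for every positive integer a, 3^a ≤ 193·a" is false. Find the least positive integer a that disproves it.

a = 7

We need the least positive integer a for which 3^a > 193·a.
a = 1: 3^a = 3 and 193·a = 193, so 3 ≤ 193.
a = 2: 3^a = 9 and 193·a = 386, so 9 ≤ 386.
a = 3: 3^a = 27 and 193·a = 579, so 27 ≤ 579.
a = 4: 3^a = 81 and 193·a = 772, so 81 ≤ 772.
a = 5: 3^a = 243 and 193·a = 965, so 243 ≤ 965.
a = 6: 3^a = 729 and 193·a = 1158, so 729 ≤ 1158.
a = 7: 3^a = 2187 and 193·a = 1351, so 2187 > 1351.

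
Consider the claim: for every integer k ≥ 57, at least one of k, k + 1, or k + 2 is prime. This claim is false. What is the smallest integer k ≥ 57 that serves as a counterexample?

We need the least integer k ≥ 57 for which k, k + 1, k + 2 are all composite.
For k = 57, 58, 59, 60, 61 the conclusion holds.
k = 62: 62 = 2 × 31; 63 = 3 × 21; 64 = 2 × 32 — all composite.

k = 62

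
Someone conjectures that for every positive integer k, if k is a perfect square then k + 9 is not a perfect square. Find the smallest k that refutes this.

For k = 1, 4, 9 the conclusion holds.
k = 16: 16 = 4² and 16 + 9 = 25 = 5².

k = 16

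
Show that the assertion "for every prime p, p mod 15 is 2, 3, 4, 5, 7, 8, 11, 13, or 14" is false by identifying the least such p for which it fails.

p = 31

A counterexample is any prime p such that the claim fails; we check each in order.
For p = 2, 3, 5, 7, 11, 13, 17, 19, 23, 29 the conclusion holds.
p = 31: 31 mod 15 = 1 — not in {2, 3, 4, 5, 7, 8, 11, 13, 14}.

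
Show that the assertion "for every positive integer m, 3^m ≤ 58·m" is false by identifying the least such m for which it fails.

We need the least positive integer m for which 3^m > 58·m.
For m = 1, 2, 3, 4, 5 the conclusion holds.
m = 6: 3^m = 729 and 58·m = 348, so 729 > 348.

m = 6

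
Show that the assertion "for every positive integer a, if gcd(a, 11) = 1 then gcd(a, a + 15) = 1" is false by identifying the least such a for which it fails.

a = 3

a = 1: gcd(1, 16) = 1.
a = 2: gcd(2, 17) = 1.
a = 3: gcd(3, 18) = 3.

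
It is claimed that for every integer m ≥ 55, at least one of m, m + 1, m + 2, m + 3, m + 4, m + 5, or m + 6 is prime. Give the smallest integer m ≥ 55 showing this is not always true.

m = 90

For m = 55, 56, 57, 58, …, 87, 88, 89 the conclusion holds.
m = 90: 90 = 2 × 45; 91 = 7 × 13; 92 = 2 × 46; 93 = 3 × 31; 94 = 2 × 47; 95 = 5 × 19; 96 = 2 × 48 — all composite.
So m = 90 is the smallest counterexample.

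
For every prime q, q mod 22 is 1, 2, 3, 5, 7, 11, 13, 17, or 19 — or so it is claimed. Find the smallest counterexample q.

q = 31

Check each prime q in order until the claim fails.
For q = 2, 3, 5, 7, 11, 13, 17, 19, 23, 29 the conclusion holds.
q = 31: 31 mod 22 = 9 — not in {1, 2, 3, 5, 7, 11, 13, 17, 19}.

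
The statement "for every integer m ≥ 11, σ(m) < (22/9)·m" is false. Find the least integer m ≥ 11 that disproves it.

Check each integer m ≥ 11 in order until the claim fails.
The first 13 eligible values, up to m = 23, all satisfy the conclusion.
m = 24: σ(24) = 60; 60 ≥ 176/3.
Hence m = 24 is a counterexample.

m = 24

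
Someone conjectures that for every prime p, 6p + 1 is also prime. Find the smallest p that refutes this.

p = 2: 6p + 1 = 13, prime.
p = 3: 6p + 1 = 19, prime.
p = 5: 6p + 1 = 31, prime.
p = 7: 6p + 1 = 43, prime.
p = 11: 6p + 1 = 67, prime.
p = 13: 6p + 1 = 79, prime.
p = 17: 6p + 1 = 103, prime.
p = 19: 6p + 1 = 115 = 5 × 23, not prime.
Hence p = 19 is a counterexample.

p = 19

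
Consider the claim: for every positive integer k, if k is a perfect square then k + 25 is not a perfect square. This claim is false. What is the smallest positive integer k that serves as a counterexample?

k = 144

We need the least positive integer k for which k is a perfect square but k + 25 is a perfect square.
For k = 1, 4, 9, 16, …, 81, 100, 121 the conclusion holds.
k = 144: 144 = 12² and 144 + 25 = 169 = 13².
Thus k = 144 disproves the claim, and no smaller k works.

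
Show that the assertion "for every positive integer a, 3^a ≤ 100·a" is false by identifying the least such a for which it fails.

a = 6

Check each positive integer a in order until 3^a > 100·a.
a = 1: 3^a = 3 and 100·a = 100, so 3 ≤ 100.
a = 2: 3^a = 9 and 100·a = 200, so 9 ≤ 200.
a = 3: 3^a = 27 and 100·a = 300, so 27 ≤ 300.
a = 4: 3^a = 81 and 100·a = 400, so 81 ≤ 400.
a = 5: 3^a = 243 and 100·a = 500, so 243 ≤ 500.
a = 6: 3^a = 729 and 100·a = 600, so 729 > 600.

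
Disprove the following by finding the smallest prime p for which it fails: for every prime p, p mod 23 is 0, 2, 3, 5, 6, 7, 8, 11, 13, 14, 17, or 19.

For p = 2, 3, 5, 7, …, 29, 31, 37 the conclusion holds.
p = 41: 41 mod 23 = 18 — not in {0, 2, 3, 5, 6, 7, 8, 11, 13, 14, 17, 19}.
Hence p = 41 is a counterexample.

p = 41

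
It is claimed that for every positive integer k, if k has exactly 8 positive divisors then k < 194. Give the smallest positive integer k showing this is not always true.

k = 195

Check each positive integer k in order until k has exactly 8 positive divisors but the claim fails.
The first 30 eligible values, up to k = 190, all satisfy the conclusion.
k = 195: τ(195) = 8; 195 ≥ 194.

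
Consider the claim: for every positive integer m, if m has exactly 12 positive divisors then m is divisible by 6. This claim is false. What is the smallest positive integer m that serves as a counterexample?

m = 140

Check each positive integer m in order until m has exactly 12 positive divisors but m is not divisible by 6.
The first 8 eligible values, up to m = 132, all satisfy the conclusion.
m = 140: τ(140) = 12; 140 mod 6 = 2.
So m = 140 is the smallest counterexample.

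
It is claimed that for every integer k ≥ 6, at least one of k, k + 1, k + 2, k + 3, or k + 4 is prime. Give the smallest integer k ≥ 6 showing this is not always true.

k = 24

We need the least integer k ≥ 6 for which k, k + 1, k + 2, k + 3, k + 4 are all composite.
For k = 6, 7, 8, 9, …, 21, 22, 23 the conclusion holds.
k = 24: 24 = 2 × 12; 25 = 5 × 5; 26 = 2 × 13; 27 = 3 × 9; 28 = 2 × 14 — all composite.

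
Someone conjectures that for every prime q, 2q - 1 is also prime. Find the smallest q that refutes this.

q = 5

Check each prime q in order until 2q - 1 is not prime.
For q = 2, 3 the conclusion holds.
q = 5: 2q - 1 = 9 = 3 × 3, not prime.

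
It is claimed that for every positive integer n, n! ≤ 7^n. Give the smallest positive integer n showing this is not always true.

n = 17

The first 16 eligible values, up to n = 16, all satisfy the conclusion.
n = 17: n! = 355687428096000 and 7^n = 232630513987207, so 355687428096000 > 232630513987207.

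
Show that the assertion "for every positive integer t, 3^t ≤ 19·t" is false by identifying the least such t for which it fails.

Check each positive integer t in order until 3^t > 19·t.
t = 1: 3^t = 3 and 19·t = 19, so 3 ≤ 19.
t = 2: 3^t = 9 and 19·t = 38, so 9 ≤ 38.
t = 3: 3^t = 27 and 19·t = 57, so 27 ≤ 57.
t = 4: 3^t = 81 and 19·t = 76, so 81 > 76.

t = 4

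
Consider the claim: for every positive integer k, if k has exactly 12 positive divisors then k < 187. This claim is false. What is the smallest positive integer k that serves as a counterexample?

The first 12 eligible values, up to k = 160, all satisfy the conclusion.
k = 198: τ(198) = 12; 198 ≥ 187.
Thus k = 198 disproves the claim, and no smaller k works.

k = 198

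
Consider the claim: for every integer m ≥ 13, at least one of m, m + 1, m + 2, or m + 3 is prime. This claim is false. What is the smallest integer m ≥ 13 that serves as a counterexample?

A counterexample is any integer m ≥ 13 such that m, m + 1, m + 2, m + 3 are all composite; we check each in order.
For m = 13, 14, 15, 16, …, 21, 22, 23 the conclusion holds.
m = 24: 24 = 2 × 12; 25 = 5 × 5; 26 = 2 × 13; 27 = 3 × 9 — all composite.

m = 24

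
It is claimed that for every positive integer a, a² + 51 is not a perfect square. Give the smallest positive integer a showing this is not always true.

The first 6 eligible values, up to a = 6, all satisfy the conclusion.
a = 7: 7² + 51 = 100 = 10², a perfect square.
Hence a = 7 is a counterexample.

a = 7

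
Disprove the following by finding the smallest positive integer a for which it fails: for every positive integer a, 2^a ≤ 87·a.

a = 10

A counterexample is any positive integer a such that 2^a > 87·a; we check each in order.
For a = 1, 2, 3, 4, 5, 6, 7, 8, 9 the conclusion holds.
a = 10: 2^a = 1024 and 87·a = 870, so 1024 > 870.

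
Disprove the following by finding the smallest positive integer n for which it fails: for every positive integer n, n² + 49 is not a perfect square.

n = 24

Check each positive integer n in order until n² + 49 is a perfect square.
For n = 1, 2, 3, 4, …, 21, 22, 23 the conclusion holds.
n = 24: 24² + 49 = 625 = 25², a perfect square.
Hence n = 24 is a counterexample.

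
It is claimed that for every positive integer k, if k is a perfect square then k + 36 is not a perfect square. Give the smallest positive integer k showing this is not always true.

For k = 1, 4, 9, 16, 25, 36, 49 the conclusion holds.
k = 64: 64 = 8² and 64 + 36 = 100 = 10².

k = 64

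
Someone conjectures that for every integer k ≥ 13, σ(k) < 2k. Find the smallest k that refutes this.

Check each integer k ≥ 13 in order until the claim fails.
k = 13: σ(13) = 14; 14 < 26.
k = 14: σ(14) = 24; 24 < 28.
k = 15: σ(15) = 24; 24 < 30.
k = 16: σ(16) = 31; 31 < 32.
k = 17: σ(17) = 18; 18 < 34.
k = 18: σ(18) = 39; 39 ≥ 36.
Thus k = 18 disproves the claim, and no smaller k works.

k = 18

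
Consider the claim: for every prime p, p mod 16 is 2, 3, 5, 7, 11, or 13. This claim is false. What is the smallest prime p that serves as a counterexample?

p = 17

We need the least prime p for which the claim fails.
The first 6 eligible values, up to p = 13, all satisfy the conclusion.
p = 17: 17 mod 16 = 1 — not in {2, 3, 5, 7, 11, 13}.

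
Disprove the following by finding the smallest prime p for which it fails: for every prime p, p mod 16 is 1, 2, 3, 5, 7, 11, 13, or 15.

The first 12 eligible values, up to p = 37, all satisfy the conclusion.
p = 41: 41 mod 16 = 9 — not in {1, 2, 3, 5, 7, 11, 13, 15}.
Hence p = 41 is a counterexample.

p = 41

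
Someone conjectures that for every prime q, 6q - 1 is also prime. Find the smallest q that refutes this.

q = 11

We need the least prime q for which 6q - 1 is not prime.
The first 4 eligible values, up to q = 7, all satisfy the conclusion.
q = 11: 6q - 1 = 65 = 5 × 13, not prime.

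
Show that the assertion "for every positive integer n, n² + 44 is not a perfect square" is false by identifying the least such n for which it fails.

For n = 1, 2, 3, 4, 5, 6, 7, 8, 9 the conclusion holds.
n = 10: 10² + 44 = 144 = 12², a perfect square.
So n = 10 is the smallest counterexample.

n = 10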